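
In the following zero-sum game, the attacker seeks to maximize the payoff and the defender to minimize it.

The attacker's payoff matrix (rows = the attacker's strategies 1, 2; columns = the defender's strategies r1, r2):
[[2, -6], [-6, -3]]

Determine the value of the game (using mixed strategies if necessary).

-42/11

Row minima are -6 and -6, so the attacker's maximin is -6; column maxima are 2 and -3, so the defender's minimax is -3. These differ, so the equilibrium is in mixed strategies.
Let the attacker play 1 with probability p. The defender is indifferent when 2p − 6(1−p) = −6p − 3(1−p), giving p = 3/11.
Let the defender play r1 with probability q. The attacker is indifferent when 2q − 6(1−q) = −6q − 3(1−q), giving q = 3/11.
The value is 2·(3/11) + (-6)·(8/11) = -42/11.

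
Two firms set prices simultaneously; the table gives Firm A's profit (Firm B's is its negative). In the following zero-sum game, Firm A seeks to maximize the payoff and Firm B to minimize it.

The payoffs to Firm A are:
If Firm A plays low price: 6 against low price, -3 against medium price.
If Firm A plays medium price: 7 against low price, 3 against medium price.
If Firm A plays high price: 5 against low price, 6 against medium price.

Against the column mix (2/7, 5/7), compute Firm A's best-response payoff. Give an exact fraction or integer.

low price: (6)·(2/7) + (-3)·(5/7) = -3/7.
medium price: (7)·(2/7) + (3)·(5/7) = 29/7.
high price: (5)·(2/7) + (6)·(5/7) = 40/7.
The best pure response is high price with expected payoff 40/7.

40/7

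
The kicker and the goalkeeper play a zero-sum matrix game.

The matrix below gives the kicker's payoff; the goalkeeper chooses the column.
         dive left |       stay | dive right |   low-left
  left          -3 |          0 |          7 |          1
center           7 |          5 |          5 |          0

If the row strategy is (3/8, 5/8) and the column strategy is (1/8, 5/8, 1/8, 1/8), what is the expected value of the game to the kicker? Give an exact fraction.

25/8

Against (1/8, 5/8, 1/8, 1/8), each row's expected payoff is left: 5/8; center: 37/8.
Taking the (3/8, 5/8)-weighted average: (3/8)·(5/8) + (5/8)·(37/8) = 25/8.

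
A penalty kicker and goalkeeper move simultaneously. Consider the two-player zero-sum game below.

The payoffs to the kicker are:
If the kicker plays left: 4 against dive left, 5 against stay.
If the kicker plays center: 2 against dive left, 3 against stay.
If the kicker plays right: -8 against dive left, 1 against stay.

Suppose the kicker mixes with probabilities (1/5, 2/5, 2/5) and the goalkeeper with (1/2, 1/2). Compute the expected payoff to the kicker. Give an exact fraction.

Against (1/2, 1/2), each row's expected payoff is left: 9/2; center: 5/2; right: -7/2.
Taking the (1/5, 2/5, 2/5)-weighted average: (1/5)·(9/2) + (2/5)·(5/2) + (2/5)·(-7/2) = 1/2.

1/2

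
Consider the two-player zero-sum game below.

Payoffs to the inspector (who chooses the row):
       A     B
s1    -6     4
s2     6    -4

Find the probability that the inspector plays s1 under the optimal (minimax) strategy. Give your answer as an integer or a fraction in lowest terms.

1/2

Row minima are -6 and -4, so the inspector's maximin is -4; column maxima are 6 and 4, so the inspectee's minimax is 4. These differ, so the equilibrium is in mixed strategies.
Let the inspector play s1 with probability p. The inspectee is indifferent when −6p + 6(1−p) = 4p − 4(1−p), giving p = 1/2.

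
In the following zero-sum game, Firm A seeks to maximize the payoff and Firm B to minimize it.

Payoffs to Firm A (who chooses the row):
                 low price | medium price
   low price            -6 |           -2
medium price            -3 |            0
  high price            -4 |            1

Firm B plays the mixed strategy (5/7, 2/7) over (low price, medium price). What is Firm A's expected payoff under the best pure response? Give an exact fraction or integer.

-15/7

low price: (-6)·(5/7) + (-2)·(2/7) = -34/7.
medium price: (-3)·(5/7) + (0)·(2/7) = -15/7.
high price: (-4)·(5/7) + (1)·(2/7) = -18/7.
The best pure response is medium price with expected payoff -15/7.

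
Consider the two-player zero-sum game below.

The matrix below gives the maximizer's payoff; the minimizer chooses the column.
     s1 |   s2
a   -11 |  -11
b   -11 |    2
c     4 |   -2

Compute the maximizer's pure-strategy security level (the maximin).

The worst-case payoff for each row is a: -11, b: -11, c: -2.
The best of these is -2.

-2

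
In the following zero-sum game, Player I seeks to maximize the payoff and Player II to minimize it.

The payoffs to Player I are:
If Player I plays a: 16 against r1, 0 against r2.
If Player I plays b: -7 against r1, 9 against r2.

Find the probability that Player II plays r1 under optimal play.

9/32

Row minima are 0 and -7, so Player I's maximin is 0; column maxima are 16 and 9, so Player II's minimax is 9. These differ, so the equilibrium is in mixed strategies.
Let Player II play r1 with probability q. Player I is indifferent when 16q = −7q + 9(1−q), giving q = 9/32.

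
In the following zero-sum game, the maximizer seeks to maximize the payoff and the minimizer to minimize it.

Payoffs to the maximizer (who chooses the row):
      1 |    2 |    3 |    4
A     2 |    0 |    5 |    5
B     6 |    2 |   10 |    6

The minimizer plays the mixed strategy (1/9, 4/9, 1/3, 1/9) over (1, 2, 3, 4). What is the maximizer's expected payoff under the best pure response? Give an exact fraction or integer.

A: (2)·(1/9) + (0)·(4/9) + (5)·(1/3) + (5)·(1/9) = 22/9.
B: (6)·(1/9) + (2)·(4/9) + (10)·(1/3) + (6)·(1/9) = 50/9.
The best pure response is B with expected payoff 50/9.

50/9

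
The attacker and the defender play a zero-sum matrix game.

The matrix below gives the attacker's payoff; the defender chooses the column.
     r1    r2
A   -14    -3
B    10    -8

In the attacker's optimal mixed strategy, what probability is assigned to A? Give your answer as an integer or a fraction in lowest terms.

18/29

Row minima are -14 and -8, so the attacker's maximin is -8; column maxima are 10 and -3, so the defender's minimax is -3. These differ, so the equilibrium is in mixed strategies.
Let the attacker play A with probability p. The defender is indifferent when −14p + 10(1−p) = −3p − 8(1−p), giving p = 18/29.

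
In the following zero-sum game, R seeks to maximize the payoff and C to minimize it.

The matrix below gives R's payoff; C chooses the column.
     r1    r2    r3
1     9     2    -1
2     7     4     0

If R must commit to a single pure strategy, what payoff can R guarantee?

0

The worst-case payoff for each row is 1: -1, 2: 0.
The best of these is 0.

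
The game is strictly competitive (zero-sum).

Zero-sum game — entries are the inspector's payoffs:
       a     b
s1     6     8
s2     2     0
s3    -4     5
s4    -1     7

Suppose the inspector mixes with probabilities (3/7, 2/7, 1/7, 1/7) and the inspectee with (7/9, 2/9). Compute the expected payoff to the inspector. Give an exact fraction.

Against (7/9, 2/9), each row's expected payoff is s1: 58/9; s2: 14/9; s3: -2; s4: 7/9.
Taking the (3/7, 2/7, 1/7, 1/7)-weighted average: (3/7)·(58/9) + (2/7)·(14/9) + (1/7)·(-2) + (1/7)·(7/9) = 191/63.

191/63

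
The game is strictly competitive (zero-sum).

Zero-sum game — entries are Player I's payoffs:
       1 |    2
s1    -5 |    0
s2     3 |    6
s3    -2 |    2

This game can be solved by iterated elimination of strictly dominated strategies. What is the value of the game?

Row s3 is strictly dominated by row s2 (3>-2, 6>2); eliminate s3.
Column 2 is strictly dominated by 1 for Player II (-5<0, 3<6); eliminate 2.
Row s1 is strictly dominated by row s2 (3>-5); eliminate s1.
Only (s2, 1) remains, with payoff 3.

3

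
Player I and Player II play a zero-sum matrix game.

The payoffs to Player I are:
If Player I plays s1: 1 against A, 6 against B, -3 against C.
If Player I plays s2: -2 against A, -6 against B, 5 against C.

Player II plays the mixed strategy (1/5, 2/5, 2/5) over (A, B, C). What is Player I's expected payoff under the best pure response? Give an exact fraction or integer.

7/5

s1: (1)·(1/5) + (6)·(2/5) + (-3)·(2/5) = 7/5.
s2: (-2)·(1/5) + (-6)·(2/5) + (5)·(2/5) = -4/5.
The best pure response is s1 with expected payoff 7/5.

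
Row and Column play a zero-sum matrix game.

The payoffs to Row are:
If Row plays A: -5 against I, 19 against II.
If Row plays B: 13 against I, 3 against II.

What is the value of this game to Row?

131/17

Row minima are -5 and 3, so Row's maximin is 3; column maxima are 13 and 19, so Column's minimax is 13. These differ, so the equilibrium is in mixed strategies.
Let Row play A with probability p. Column is indifferent when −5p + 13(1−p) = 19p + 3(1−p), giving p = 5/17.
Let Column play I with probability q. Row is indifferent when −5q + 19(1−q) = 13q + 3(1−q), giving q = 8/17.
The value is -5·(8/17) + (19)·(9/17) = 131/17.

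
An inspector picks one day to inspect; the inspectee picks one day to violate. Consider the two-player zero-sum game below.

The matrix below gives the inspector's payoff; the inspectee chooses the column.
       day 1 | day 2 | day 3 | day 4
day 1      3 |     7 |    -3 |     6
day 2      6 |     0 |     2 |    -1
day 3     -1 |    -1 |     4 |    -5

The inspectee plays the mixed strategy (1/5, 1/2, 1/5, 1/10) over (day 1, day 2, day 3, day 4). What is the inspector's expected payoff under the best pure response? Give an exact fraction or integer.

day 1: (3)·(1/5) + (7)·(1/2) + (-3)·(1/5) + (6)·(1/10) = 41/10.
day 2: (6)·(1/5) + (0)·(1/2) + (2)·(1/5) + (-1)·(1/10) = 3/2.
day 3: (-1)·(1/5) + (-1)·(1/2) + (4)·(1/5) + (-5)·(1/10) = -2/5.
The best pure response is day 1 with expected payoff 41/10.

41/10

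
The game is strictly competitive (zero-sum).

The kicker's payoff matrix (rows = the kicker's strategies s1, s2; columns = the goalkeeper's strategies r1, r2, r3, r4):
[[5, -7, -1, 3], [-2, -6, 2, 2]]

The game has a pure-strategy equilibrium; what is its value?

Row minima: -7, -6 → the kicker's maximin is -6.
Column maxima: 5, -6, 2, 3 → the goalkeeper's minimax is -6.
They coincide at (s2, r2), so the value is -6.

-6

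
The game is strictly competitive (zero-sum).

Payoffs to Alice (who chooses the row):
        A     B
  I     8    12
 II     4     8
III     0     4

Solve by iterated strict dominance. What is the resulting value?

Row II is strictly dominated by row I (8>4, 12>8); eliminate II.
Column B is strictly dominated by A for Bob (8<12, 0<4); eliminate B.
Row III is strictly dominated by row I (8>0); eliminate III.
Only (I, A) remains, with payoff 8.

8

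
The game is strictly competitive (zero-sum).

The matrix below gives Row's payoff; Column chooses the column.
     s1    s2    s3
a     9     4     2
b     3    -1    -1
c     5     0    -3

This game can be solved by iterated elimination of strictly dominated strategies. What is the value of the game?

Column s1 is strictly dominated by s2 for Column (4<9, -1<3, 0<5); eliminate s1.
Row c is strictly dominated by row a (4>0, 2>-3); eliminate c.
Row b is strictly dominated by row a (4>-1, 2>-1); eliminate b.
Column s2 is strictly dominated by s3 for Column (2<4); eliminate s2.
Only (a, s3) remains, with payoff 2.

2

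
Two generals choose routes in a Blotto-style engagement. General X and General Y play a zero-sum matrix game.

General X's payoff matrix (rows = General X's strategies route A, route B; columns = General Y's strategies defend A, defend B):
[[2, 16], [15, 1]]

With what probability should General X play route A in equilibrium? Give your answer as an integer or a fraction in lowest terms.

Row minima are 2 and 1, so General X's maximin is 2; column maxima are 15 and 16, so General Y's minimax is 15. These differ, so the equilibrium is in mixed strategies.
Let General X play route A with probability p. General Y is indifferent when 2p + 15(1−p) = 16p + (1−p), giving p = 1/2.

1/2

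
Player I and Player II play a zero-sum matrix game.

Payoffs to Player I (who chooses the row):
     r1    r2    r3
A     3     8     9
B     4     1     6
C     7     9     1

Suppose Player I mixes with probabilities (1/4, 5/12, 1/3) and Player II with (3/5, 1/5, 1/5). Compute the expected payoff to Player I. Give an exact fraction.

99/20

Against (3/5, 1/5, 1/5), each row's expected payoff is A: 26/5; B: 19/5; C: 31/5.
Taking the (1/4, 5/12, 1/3)-weighted average: (1/4)·(26/5) + (5/12)·(19/5) + (1/3)·(31/5) = 99/20.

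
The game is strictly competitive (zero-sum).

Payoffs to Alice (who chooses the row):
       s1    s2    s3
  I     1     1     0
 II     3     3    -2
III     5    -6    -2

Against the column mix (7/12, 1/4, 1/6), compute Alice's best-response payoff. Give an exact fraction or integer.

I: (1)·(7/12) + (1)·(1/4) + (0)·(1/6) = 5/6.
II: (3)·(7/12) + (3)·(1/4) + (-2)·(1/6) = 13/6.
III: (5)·(7/12) + (-6)·(1/4) + (-2)·(1/6) = 13/12.
The best pure response is II with expected payoff 13/6.

13/6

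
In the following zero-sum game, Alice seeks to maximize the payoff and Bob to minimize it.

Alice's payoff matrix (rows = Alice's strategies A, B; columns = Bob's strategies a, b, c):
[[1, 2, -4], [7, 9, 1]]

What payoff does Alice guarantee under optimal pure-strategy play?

Row minima: -4, 1 → Alice's maximin is 1.
Column maxima: 7, 9, 1 → Bob's minimax is 1.
They coincide at (B, c), so the value is 1.

1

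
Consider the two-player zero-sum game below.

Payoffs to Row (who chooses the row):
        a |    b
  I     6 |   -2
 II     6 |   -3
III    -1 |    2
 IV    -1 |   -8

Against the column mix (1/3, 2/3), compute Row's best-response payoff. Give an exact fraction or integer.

1

I: (6)·(1/3) + (-2)·(2/3) = 2/3.
II: (6)·(1/3) + (-3)·(2/3) = 0.
III: (-1)·(1/3) + (2)·(2/3) = 1.
IV: (-1)·(1/3) + (-8)·(2/3) = -17/3.
The best pure response is III with expected payoff 1.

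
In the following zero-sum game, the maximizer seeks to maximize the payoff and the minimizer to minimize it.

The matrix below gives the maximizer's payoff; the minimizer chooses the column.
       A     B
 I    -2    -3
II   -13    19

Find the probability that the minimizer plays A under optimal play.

2/3

Row minima are -3 and -13, so the maximizer's maximin is -3; column maxima are -2 and 19, so the minimizer's minimax is -2. These differ, so the equilibrium is in mixed strategies.
Let the minimizer play A with probability q. The maximizer is indifferent when −2q − 3(1−q) = −13q + 19(1−q), giving q = 2/3.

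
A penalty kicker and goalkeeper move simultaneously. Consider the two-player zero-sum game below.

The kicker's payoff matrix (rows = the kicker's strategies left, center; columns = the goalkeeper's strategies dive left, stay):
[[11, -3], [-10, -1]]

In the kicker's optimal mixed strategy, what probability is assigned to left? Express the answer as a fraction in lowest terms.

Row minima are -3 and -10, so the kicker's maximin is -3; column maxima are 11 and -1, so the goalkeeper's minimax is -1. These differ, so the equilibrium is in mixed strategies.
Let the kicker play left with probability p. The goalkeeper is indifferent when 11p − 10(1−p) = −3p − (1−p), giving p = 9/23.

9/23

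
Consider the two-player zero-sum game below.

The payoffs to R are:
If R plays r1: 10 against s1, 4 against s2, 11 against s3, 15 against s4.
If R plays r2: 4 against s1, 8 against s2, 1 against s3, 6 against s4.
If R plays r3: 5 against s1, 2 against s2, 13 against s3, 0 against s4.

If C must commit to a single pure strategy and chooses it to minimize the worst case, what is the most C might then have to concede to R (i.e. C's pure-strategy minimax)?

8

The worst case (largest entry) in each column is s1: 10, s2: 8, s3: 13, s4: 15.
The best (smallest) of these is 8.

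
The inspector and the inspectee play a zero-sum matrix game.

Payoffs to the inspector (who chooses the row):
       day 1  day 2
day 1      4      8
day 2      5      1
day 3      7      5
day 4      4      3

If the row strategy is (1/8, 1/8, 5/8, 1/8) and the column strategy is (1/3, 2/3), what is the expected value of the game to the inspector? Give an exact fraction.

61/12

Against (1/3, 2/3), each row's expected payoff is day 1: 20/3; day 2: 7/3; day 3: 17/3; day 4: 10/3.
Taking the (1/8, 1/8, 5/8, 1/8)-weighted average: (1/8)·(20/3) + (1/8)·(7/3) + (5/8)·(17/3) + (1/8)·(10/3) = 61/12.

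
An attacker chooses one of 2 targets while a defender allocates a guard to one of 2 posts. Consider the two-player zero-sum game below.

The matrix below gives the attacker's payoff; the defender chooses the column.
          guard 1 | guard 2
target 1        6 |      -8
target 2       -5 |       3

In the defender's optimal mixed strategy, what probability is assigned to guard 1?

1/2

Row minima are -8 and -5, so the attacker's maximin is -5; column maxima are 6 and 3, so the defender's minimax is 3. These differ, so the equilibrium is in mixed strategies.
Let the defender play guard 1 with probability q. The attacker is indifferent when 6q − 8(1−q) = −5q + 3(1−q), giving q = 1/2.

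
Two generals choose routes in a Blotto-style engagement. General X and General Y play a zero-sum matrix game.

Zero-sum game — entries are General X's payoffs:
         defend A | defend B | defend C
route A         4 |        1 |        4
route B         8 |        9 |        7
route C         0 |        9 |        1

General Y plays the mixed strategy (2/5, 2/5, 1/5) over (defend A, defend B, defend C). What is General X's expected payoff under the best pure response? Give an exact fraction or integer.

route A: (4)·(2/5) + (1)·(2/5) + (4)·(1/5) = 14/5.
route B: (8)·(2/5) + (9)·(2/5) + (7)·(1/5) = 41/5.
route C: (0)·(2/5) + (9)·(2/5) + (1)·(1/5) = 19/5.
The best pure response is route B with expected payoff 41/5.

41/5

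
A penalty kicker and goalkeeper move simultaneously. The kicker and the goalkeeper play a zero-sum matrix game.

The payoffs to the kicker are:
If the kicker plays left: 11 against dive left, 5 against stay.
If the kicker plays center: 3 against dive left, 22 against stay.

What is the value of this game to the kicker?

227/25

Row minima are 5 and 3, so the kicker's maximin is 5; column maxima are 11 and 22, so the goalkeeper's minimax is 11. These differ, so the equilibrium is in mixed strategies.
Let the kicker play left with probability p. The goalkeeper is indifferent when 11p + 3(1−p) = 5p + 22(1−p), giving p = 19/25.
Let the goalkeeper play dive left with probability q. The kicker is indifferent when 11q + 5(1−q) = 3q + 22(1−q), giving q = 17/25.
The value is 11·(17/25) + (5)·(8/25) = 227/25.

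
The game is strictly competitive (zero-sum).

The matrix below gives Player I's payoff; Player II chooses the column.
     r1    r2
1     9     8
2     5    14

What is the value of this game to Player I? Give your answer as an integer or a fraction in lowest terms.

43/5

Row minima are 8 and 5, so Player I's maximin is 8; column maxima are 9 and 14, so Player II's minimax is 9. These differ, so the equilibrium is in mixed strategies.
Let Player I play 1 with probability p. Player II is indifferent when 9p + 5(1−p) = 8p + 14(1−p), giving p = 9/10.
Let Player II play r1 with probability q. Player I is indifferent when 9q + 8(1−q) = 5q + 14(1−q), giving q = 3/5.
The value is 9·(3/5) + (8)·(2/5) = 43/5.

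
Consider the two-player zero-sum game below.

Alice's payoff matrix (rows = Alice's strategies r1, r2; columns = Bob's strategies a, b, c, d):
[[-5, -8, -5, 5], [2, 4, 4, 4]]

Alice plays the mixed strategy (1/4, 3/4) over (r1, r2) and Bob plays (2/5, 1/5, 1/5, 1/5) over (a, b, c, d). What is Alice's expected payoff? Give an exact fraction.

3/2

Against (2/5, 1/5, 1/5, 1/5), each row's expected payoff is r1: -18/5; r2: 16/5.
Taking the (1/4, 3/4)-weighted average: (1/4)·(-18/5) + (3/4)·(16/5) = 3/2.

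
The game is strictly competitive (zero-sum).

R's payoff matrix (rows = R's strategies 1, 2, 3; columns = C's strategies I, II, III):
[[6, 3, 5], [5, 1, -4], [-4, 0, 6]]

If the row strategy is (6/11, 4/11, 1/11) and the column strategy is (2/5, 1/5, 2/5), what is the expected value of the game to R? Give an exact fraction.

Against (2/5, 1/5, 2/5), each row's expected payoff is 1: 5; 2: 3/5; 3: 4/5.
Taking the (6/11, 4/11, 1/11)-weighted average: (6/11)·(5) + (4/11)·(3/5) + (1/11)·(4/5) = 166/55.

166/55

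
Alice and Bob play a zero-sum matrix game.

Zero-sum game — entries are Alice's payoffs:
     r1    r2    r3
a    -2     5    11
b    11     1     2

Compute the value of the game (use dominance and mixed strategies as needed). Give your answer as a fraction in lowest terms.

Column r3 is strictly dominated by r2 for Bob (it gives Alice more in every row).
The remaining 2×2 game on (a, b) × (r1, r2) has no saddle point. Let Alice play a with probability p; indifference gives −2p + 11(1−p) = 5p + (1−p), so p = 10/17.
Similarly Bob's optimal q on r1 is 4/17, and the value is -2·(4/17) + (5)·(13/17) = 57/17.

57/17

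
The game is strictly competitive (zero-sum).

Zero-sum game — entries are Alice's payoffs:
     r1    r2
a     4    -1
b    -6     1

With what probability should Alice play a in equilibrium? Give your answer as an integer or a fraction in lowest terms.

Row minima are -1 and -6, so Alice's maximin is -1; column maxima are 4 and 1, so Bob's minimax is 1. These differ, so the equilibrium is in mixed strategies.
Let Alice play a with probability p. Bob is indifferent when 4p − 6(1−p) = −p + (1−p), giving p = 7/12.

7/12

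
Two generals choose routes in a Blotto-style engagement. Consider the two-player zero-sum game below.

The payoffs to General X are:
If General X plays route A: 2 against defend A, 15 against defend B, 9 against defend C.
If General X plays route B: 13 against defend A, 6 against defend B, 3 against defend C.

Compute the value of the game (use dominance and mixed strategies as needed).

Column defend B is strictly dominated by defend C for General Y (it gives General X more in every row).
The remaining 2×2 game on (route A, route B) × (defend A, defend C) has no saddle point. Let General X play route A with probability p; indifference gives 2p + 13(1−p) = 9p + 3(1−p), so p = 10/17.
Similarly General Y's optimal q on defend A is 6/17, and the value is 2·(6/17) + (9)·(11/17) = 111/17.

111/17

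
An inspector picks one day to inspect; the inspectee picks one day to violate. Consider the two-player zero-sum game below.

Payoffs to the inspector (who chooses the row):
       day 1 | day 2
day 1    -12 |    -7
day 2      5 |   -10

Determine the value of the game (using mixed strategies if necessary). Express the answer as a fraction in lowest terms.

-31/4

Row minima are -12 and -10, so the inspector's maximin is -10; column maxima are 5 and -7, so the inspectee's minimax is -7. These differ, so the equilibrium is in mixed strategies.
Let the inspector play day 1 with probability p. The inspectee is indifferent when −12p + 5(1−p) = −7p − 10(1−p), giving p = 3/4.
Let the inspectee play day 1 with probability q. The inspector is indifferent when −12q − 7(1−q) = 5q − 10(1−q), giving q = 3/20.
The value is -12·(3/20) + (-7)·(17/20) = -31/4.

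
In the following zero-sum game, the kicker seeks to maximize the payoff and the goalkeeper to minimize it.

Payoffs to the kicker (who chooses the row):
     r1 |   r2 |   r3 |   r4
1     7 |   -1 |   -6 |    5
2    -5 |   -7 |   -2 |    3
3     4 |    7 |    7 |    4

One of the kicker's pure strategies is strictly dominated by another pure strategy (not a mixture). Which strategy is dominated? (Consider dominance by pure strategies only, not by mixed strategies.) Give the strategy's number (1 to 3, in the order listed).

2

Compare 2 with 3: 4 > -5, 7 > -7, 7 > -2, 4 > 3.
So 3 strictly dominates 2 for the kicker; 2 is strictly dominated.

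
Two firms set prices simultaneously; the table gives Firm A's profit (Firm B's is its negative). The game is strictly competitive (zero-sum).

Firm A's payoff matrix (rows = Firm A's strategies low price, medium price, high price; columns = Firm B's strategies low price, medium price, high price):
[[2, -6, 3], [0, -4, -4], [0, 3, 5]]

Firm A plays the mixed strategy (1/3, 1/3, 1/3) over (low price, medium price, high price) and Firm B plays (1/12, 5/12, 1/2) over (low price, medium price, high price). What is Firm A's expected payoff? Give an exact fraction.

Against (1/12, 5/12, 1/2), each row's expected payoff is low price: -5/6; medium price: -11/3; high price: 15/4.
Taking the (1/3, 1/3, 1/3)-weighted average: (1/3)·(-5/6) + (1/3)·(-11/3) + (1/3)·(15/4) = -1/4.

-1/4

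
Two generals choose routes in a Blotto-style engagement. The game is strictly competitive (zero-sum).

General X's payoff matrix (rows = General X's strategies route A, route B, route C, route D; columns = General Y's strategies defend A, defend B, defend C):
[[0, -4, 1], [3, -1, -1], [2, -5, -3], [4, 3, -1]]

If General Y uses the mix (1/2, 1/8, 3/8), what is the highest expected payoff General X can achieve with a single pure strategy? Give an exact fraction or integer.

route A: (0)·(1/2) + (-4)·(1/8) + (1)·(3/8) = -1/8.
route B: (3)·(1/2) + (-1)·(1/8) + (-1)·(3/8) = 1.
route C: (2)·(1/2) + (-5)·(1/8) + (-3)·(3/8) = -3/4.
route D: (4)·(1/2) + (3)·(1/8) + (-1)·(3/8) = 2.
The best pure response is route D with expected payoff 2.

2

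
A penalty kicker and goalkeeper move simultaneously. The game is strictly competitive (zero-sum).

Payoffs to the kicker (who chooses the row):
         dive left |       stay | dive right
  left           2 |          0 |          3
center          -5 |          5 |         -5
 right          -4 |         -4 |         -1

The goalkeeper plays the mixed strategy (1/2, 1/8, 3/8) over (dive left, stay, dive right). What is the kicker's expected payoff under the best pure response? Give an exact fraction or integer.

17/8

left: (2)·(1/2) + (0)·(1/8) + (3)·(3/8) = 17/8.
center: (-5)·(1/2) + (5)·(1/8) + (-5)·(3/8) = -15/4.
right: (-4)·(1/2) + (-4)·(1/8) + (-1)·(3/8) = -23/8.
The best pure response is left with expected payoff 17/8.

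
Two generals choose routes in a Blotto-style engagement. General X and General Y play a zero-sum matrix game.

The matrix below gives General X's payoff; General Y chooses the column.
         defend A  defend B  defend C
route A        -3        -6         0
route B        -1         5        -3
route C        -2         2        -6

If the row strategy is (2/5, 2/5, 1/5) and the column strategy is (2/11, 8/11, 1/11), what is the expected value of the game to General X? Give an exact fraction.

Against (2/11, 8/11, 1/11), each row's expected payoff is route A: -54/11; route B: 35/11; route C: 6/11.
Taking the (2/5, 2/5, 1/5)-weighted average: (2/5)·(-54/11) + (2/5)·(35/11) + (1/5)·(6/11) = -32/55.

-32/55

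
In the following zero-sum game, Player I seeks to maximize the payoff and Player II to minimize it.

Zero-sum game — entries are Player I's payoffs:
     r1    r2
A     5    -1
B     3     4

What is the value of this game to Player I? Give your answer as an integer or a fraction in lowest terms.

23/7

Row minima are -1 and 3, so Player I's maximin is 3; column maxima are 5 and 4, so Player II's minimax is 4. These differ, so the equilibrium is in mixed strategies.
Let Player I play A with probability p. Player II is indifferent when 5p + 3(1−p) = −p + 4(1−p), giving p = 1/7.
Let Player II play r1 with probability q. Player I is indifferent when 5q − (1−q) = 3q + 4(1−q), giving q = 5/7.
The value is 5·(5/7) + (-1)·(2/7) = 23/7.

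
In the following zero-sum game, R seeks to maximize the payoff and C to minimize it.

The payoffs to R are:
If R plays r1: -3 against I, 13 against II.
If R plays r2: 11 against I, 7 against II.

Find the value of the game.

41/5

Row minima are -3 and 7, so R's maximin is 7; column maxima are 11 and 13, so C's minimax is 11. These differ, so the equilibrium is in mixed strategies.
Let R play r1 with probability p. C is indifferent when −3p + 11(1−p) = 13p + 7(1−p), giving p = 1/5.
Let C play I with probability q. R is indifferent when −3q + 13(1−q) = 11q + 7(1−q), giving q = 3/10.
The value is -3·(3/10) + (13)·(7/10) = 41/5.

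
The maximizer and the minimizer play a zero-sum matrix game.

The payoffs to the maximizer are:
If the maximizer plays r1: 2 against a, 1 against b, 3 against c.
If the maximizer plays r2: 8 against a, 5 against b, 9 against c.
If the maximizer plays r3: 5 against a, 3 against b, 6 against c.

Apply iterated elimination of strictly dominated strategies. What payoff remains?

5

Row r1 is strictly dominated by row r2 (8>2, 5>1, 9>3); eliminate r1.
Column c is strictly dominated by a for the minimizer (8<9, 5<6); eliminate c.
Column a is strictly dominated by b for the minimizer (5<8, 3<5); eliminate a.
Row r3 is strictly dominated by row r2 (5>3); eliminate r3.
Only (r2, b) remains, with payoff 5.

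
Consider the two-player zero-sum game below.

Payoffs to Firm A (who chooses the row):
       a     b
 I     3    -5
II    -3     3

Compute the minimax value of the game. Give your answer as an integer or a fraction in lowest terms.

Row minima are -5 and -3, so Firm A's maximin is -3; column maxima are 3 and 3, so Firm B's minimax is 3. These differ, so the equilibrium is in mixed strategies.
Let Firm A play I with probability p. Firm B is indifferent when 3p − 3(1−p) = −5p + 3(1−p), giving p = 3/7.
Let Firm B play a with probability q. Firm A is indifferent when 3q − 5(1−q) = −3q + 3(1−q), giving q = 4/7.
The value is 3·(4/7) + (-5)·(3/7) = -3/7.

-3/7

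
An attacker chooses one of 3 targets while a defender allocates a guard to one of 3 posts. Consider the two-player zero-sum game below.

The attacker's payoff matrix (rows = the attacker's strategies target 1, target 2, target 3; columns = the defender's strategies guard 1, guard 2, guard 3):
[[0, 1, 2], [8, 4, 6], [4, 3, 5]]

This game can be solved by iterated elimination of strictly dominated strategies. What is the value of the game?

Column guard 3 is strictly dominated by guard 2 for the defender (1<2, 4<6, 3<5); eliminate guard 3.
Row target 3 is strictly dominated by row target 2 (8>4, 4>3); eliminate target 3.
Row target 1 is strictly dominated by row target 2 (8>0, 4>1); eliminate target 1.
Column guard 1 is strictly dominated by guard 2 for the defender (4<8); eliminate guard 1.
Only (target 2, guard 2) remains, with payoff 4.

4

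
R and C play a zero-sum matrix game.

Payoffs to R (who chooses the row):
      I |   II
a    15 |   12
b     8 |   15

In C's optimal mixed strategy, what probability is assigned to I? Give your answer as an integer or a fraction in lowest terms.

3/10

Row minima are 12 and 8, so R's maximin is 12; column maxima are 15 and 15, so C's minimax is 15. These differ, so the equilibrium is in mixed strategies.
Let C play I with probability q. R is indifferent when 15q + 12(1−q) = 8q + 15(1−q), giving q = 3/10.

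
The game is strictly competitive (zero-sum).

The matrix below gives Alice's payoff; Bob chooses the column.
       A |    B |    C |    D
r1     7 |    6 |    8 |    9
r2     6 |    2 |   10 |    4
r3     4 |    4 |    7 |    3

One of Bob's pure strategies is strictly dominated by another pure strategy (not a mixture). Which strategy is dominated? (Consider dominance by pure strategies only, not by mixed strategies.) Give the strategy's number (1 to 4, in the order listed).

Bob prefers columns that give Alice less. Compare C with A: 7 < 8, 6 < 10, 4 < 7.
So A strictly dominates C for Bob; C is strictly dominated.

3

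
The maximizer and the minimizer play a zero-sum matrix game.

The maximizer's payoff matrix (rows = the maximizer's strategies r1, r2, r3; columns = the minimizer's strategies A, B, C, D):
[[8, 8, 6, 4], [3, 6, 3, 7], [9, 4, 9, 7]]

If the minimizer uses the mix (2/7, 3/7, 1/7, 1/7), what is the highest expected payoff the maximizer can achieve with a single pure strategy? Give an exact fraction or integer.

r1: (8)·(2/7) + (8)·(3/7) + (6)·(1/7) + (4)·(1/7) = 50/7.
r2: (3)·(2/7) + (6)·(3/7) + (3)·(1/7) + (7)·(1/7) = 34/7.
r3: (9)·(2/7) + (4)·(3/7) + (9)·(1/7) + (7)·(1/7) = 46/7.
The best pure response is r1 with expected payoff 50/7.

50/7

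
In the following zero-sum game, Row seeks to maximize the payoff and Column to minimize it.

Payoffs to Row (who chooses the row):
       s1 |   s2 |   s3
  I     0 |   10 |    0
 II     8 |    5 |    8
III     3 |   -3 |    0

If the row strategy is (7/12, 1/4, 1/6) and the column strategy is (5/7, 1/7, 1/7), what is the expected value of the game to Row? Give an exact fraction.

Against (5/7, 1/7, 1/7), each row's expected payoff is I: 10/7; II: 53/7; III: 12/7.
Taking the (7/12, 1/4, 1/6)-weighted average: (7/12)·(10/7) + (1/4)·(53/7) + (1/6)·(12/7) = 253/84.

253/84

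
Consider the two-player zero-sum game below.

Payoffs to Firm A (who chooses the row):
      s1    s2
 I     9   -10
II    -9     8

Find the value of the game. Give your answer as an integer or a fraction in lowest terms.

-1/2

Row minima are -10 and -9, so Firm A's maximin is -9; column maxima are 9 and 8, so Firm B's minimax is 8. These differ, so the equilibrium is in mixed strategies.
Let Firm A play I with probability p. Firm B is indifferent when 9p − 9(1−p) = −10p + 8(1−p), giving p = 17/36.
Let Firm B play s1 with probability q. Firm A is indifferent when 9q − 10(1−q) = −9q + 8(1−q), giving q = 1/2.
The value is 9·(1/2) + (-10)·(1/2) = -1/2.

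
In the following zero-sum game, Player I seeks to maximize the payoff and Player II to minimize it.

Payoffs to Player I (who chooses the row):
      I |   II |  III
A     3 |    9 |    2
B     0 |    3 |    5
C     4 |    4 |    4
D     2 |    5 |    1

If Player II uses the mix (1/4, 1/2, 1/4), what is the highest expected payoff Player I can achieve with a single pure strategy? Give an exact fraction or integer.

A: (3)·(1/4) + (9)·(1/2) + (2)·(1/4) = 23/4.
B: (0)·(1/4) + (3)·(1/2) + (5)·(1/4) = 11/4.
C: (4)·(1/4) + (4)·(1/2) + (4)·(1/4) = 4.
D: (2)·(1/4) + (5)·(1/2) + (1)·(1/4) = 13/4.
The best pure response is A with expected payoff 23/4.

23/4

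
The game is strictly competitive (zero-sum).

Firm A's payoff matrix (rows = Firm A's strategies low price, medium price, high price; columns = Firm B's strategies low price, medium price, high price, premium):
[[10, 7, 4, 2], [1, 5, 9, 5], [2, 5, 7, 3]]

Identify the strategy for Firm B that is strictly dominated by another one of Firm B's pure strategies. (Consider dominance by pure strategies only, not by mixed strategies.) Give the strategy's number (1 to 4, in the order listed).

3

Firm B prefers columns that give Firm A less. Compare high price with premium: 2 < 4, 5 < 9, 3 < 7.
So premium strictly dominates high price for Firm B; high price is strictly dominated.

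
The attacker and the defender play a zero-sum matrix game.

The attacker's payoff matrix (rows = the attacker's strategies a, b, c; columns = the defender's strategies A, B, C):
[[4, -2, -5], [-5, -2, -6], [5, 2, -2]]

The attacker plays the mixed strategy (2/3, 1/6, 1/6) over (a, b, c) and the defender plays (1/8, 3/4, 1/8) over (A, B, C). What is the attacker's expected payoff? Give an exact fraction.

-5/4

Against (1/8, 3/4, 1/8), each row's expected payoff is a: -13/8; b: -23/8; c: 15/8.
Taking the (2/3, 1/6, 1/6)-weighted average: (2/3)·(-13/8) + (1/6)·(-23/8) + (1/6)·(15/8) = -5/4.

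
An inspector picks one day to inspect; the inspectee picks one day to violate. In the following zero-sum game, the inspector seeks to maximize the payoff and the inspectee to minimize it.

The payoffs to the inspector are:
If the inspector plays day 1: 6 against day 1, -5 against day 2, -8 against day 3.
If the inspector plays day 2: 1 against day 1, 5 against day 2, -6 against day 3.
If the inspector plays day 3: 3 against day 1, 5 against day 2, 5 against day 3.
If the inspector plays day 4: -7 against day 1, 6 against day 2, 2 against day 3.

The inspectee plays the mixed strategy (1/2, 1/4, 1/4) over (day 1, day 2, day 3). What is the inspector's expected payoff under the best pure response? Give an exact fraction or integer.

4

day 1: (6)·(1/2) + (-5)·(1/4) + (-8)·(1/4) = -1/4.
day 2: (1)·(1/2) + (5)·(1/4) + (-6)·(1/4) = 1/4.
day 3: (3)·(1/2) + (5)·(1/4) + (5)·(1/4) = 4.
day 4: (-7)·(1/2) + (6)·(1/4) + (2)·(1/4) = -3/2.
The best pure response is day 3 with expected payoff 4.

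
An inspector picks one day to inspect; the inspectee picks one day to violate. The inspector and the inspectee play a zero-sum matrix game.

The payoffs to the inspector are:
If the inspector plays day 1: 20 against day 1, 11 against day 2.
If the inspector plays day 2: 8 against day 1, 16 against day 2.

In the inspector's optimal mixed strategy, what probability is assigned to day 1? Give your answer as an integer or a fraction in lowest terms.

8/17

Row minima are 11 and 8, so the inspector's maximin is 11; column maxima are 20 and 16, so the inspectee's minimax is 16. These differ, so the equilibrium is in mixed strategies.
Let the inspector play day 1 with probability p. The inspectee is indifferent when 20p + 8(1−p) = 11p + 16(1−p), giving p = 8/17.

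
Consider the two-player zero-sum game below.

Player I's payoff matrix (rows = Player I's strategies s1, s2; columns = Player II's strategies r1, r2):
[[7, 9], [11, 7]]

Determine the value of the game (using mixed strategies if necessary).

25/3

Row minima are 7 and 7, so Player I's maximin is 7; column maxima are 11 and 9, so Player II's minimax is 9. These differ, so the equilibrium is in mixed strategies.
Let Player I play s1 with probability p. Player II is indifferent when 7p + 11(1−p) = 9p + 7(1−p), giving p = 2/3.
Let Player II play r1 with probability q. Player I is indifferent when 7q + 9(1−q) = 11q + 7(1−q), giving q = 1/3.
The value is 7·(1/3) + (9)·(2/3) = 25/3.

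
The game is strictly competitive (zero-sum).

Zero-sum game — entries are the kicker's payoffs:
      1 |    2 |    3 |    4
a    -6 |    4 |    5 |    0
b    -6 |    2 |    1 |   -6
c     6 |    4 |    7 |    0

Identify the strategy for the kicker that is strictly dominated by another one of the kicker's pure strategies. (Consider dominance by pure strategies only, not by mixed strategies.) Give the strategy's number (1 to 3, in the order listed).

Compare b with c: 6 > -6, 4 > 2, 7 > 1, 0 > -6.
So c strictly dominates b for the kicker; b is strictly dominated.

2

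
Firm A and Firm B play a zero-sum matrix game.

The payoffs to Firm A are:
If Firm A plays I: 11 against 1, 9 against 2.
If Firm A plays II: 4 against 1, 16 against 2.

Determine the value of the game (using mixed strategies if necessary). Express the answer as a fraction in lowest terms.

10

Row minima are 9 and 4, so Firm A's maximin is 9; column maxima are 11 and 16, so Firm B's minimax is 11. These differ, so the equilibrium is in mixed strategies.
Let Firm A play I with probability p. Firm B is indifferent when 11p + 4(1−p) = 9p + 16(1−p), giving p = 6/7.
Let Firm B play 1 with probability q. Firm A is indifferent when 11q + 9(1−q) = 4q + 16(1−q), giving q = 1/2.
The value is 11·(1/2) + (9)·(1/2) = 10.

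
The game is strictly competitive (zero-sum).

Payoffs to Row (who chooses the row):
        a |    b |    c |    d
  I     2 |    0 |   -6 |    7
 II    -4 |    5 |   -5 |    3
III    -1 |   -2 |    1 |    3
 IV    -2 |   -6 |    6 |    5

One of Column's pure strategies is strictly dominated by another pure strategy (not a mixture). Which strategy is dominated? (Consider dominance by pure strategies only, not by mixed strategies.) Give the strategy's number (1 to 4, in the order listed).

4

Column prefers columns that give Row less. Compare d with a: 2 < 7, -4 < 3, -1 < 3, -2 < 5.
So a strictly dominates d for Column; d is strictly dominated.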